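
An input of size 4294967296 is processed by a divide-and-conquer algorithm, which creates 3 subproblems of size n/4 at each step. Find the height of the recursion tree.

For divide and conquer with division factor 4:

Problem sizes at each level:
Level 0: 4294967296
Level 1: 1073741824
Level 2: 268435456
Level 3: 67108864
Level 4: 16777216
Level 5: 4194304
Level 6: 1048576
Level 7: 262144
Level 8: 65536
Level 9: 16384
Level 10: 4096
Level 11: 1024
Level 12: 256
Level 13: 64
Level 14: 16
Level 15: 4
Level 16: 1

The root is level 0 and the size-1 base case is level 16 (the tree spans levels 0 through 16, i.e. 17 levels counting the root), so the depth is the number of divisions: log_4(4294967296) = 16

The recursion tree depth is log_4(4294967296) = 16. At each level, the problem size is divided by 4, so it takes 16 divisions to reduce to a base case of size 1. The algorithm makes 3 recursive calls at each level.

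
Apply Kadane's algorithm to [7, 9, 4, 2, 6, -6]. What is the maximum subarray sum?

Using Kadane's algorithm on [7, 9, 4, 2, 6, -6]:

Scanning through the array:
Position 1 (value 9): max_ending_here = 16, max_so_far = 16
Position 2 (value 4): max_ending_here = 20, max_so_far = 20
Position 3 (value 2): max_ending_here = 22, max_so_far = 22
Position 4 (value 6): max_ending_here = 28, max_so_far = 28
Position 5 (value -6): max_ending_here = 22, max_so_far = 28

Maximum subarray: [7, 9, 4, 2, 6]
Maximum sum: 28

The maximum subarray is [7, 9, 4, 2, 6] with sum 28. This subarray runs from index 0 to index 4.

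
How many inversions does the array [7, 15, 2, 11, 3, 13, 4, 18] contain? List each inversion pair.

Finding inversions in [7, 15, 2, 11, 3, 13, 4, 18]:

(0, 2): arr[0]=7 > arr[2]=2
(0, 4): arr[0]=7 > arr[4]=3
(0, 6): arr[0]=7 > arr[6]=4
(1, 2): arr[1]=15 > arr[2]=2
(1, 3): arr[1]=15 > arr[3]=11
(1, 4): arr[1]=15 > arr[4]=3
(1, 5): arr[1]=15 > arr[5]=13
(1, 6): arr[1]=15 > arr[6]=4
(3, 4): arr[3]=11 > arr[4]=3
(3, 6): arr[3]=11 > arr[6]=4
(5, 6): arr[5]=13 > arr[6]=4

Total inversions: 11

The array has 11 inversion(s): (0,2), (0,4), (0,6), (1,2), (1,3), (1,4), (1,5), (1,6), (3,4), (3,6), (5,6). Each pair (i,j) satisfies i < j and arr[i] > arr[j].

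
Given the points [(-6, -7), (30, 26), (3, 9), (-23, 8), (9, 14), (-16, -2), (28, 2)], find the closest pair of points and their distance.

Computing all pairwise distances among 7 points:

d((-6, -7), (30, 26)) = 48.8365
d((-6, -7), (3, 9)) = 18.3576
d((-6, -7), (-23, 8)) = 22.6716
d((-6, -7), (9, 14)) = 25.807
d((-6, -7), (-16, -2)) = 11.1803
d((-6, -7), (28, 2)) = 35.171
d((30, 26), (3, 9)) = 31.9061
d((30, 26), (-23, 8)) = 55.9732
d((30, 26), (9, 14)) = 24.1868
d((30, 26), (-16, -2)) = 53.8516
d((30, 26), (28, 2)) = 24.0832
d((3, 9), (-23, 8)) = 26.0192
d((3, 9), (9, 14)) = 7.8102 <-- minimum
d((3, 9), (-16, -2)) = 21.9545
d((3, 9), (28, 2)) = 25.9615
d((-23, 8), (9, 14)) = 32.5576
d((-23, 8), (-16, -2)) = 12.2066
d((-23, 8), (28, 2)) = 51.3517
d((9, 14), (-16, -2)) = 29.6816
d((9, 14), (28, 2)) = 22.4722
d((-16, -2), (28, 2)) = 44.1814

Closest pair: (3, 9) and (9, 14) with distance 7.8102

The closest pair is (3, 9) and (9, 14) with Euclidean distance 7.8102. For 7 points, brute-force pairwise comparison is shown above. For large n, the divide-and-conquer algorithm (sort by x, recurse on halves, check the dividing strip) achieves O(n log n).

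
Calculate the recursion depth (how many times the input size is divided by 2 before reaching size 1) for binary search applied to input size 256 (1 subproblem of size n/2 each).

For divide and conquer with division factor 2:

Problem sizes at each level:
Level 0: 256
Level 1: 128
Level 2: 64
Level 3: 32
Level 4: 16
Level 5: 8
Level 6: 4
Level 7: 2
Level 8: 1

The root is level 0 and the size-1 base case is level 8 (the tree spans levels 0 through 8, i.e. 9 levels counting the root), so the depth is the number of divisions: log_2(256) = 8

The recursion tree depth is log_2(256) = 8. At each level, the problem size is divided by 2, so it takes 8 divisions to reduce to a base case of size 1. The algorithm makes 1 recursive call at each level.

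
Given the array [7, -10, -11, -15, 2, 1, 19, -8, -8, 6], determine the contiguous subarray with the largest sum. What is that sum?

Using Kadane's algorithm on [7, -10, -11, -15, 2, 1, 19, -8, -8, 6]:

Scanning through the array:
Position 1 (value -10): max_ending_here = -3, max_so_far = 7
Position 2 (value -11): max_ending_here = -11, max_so_far = 7
Position 3 (value -15): max_ending_here = -15, max_so_far = 7
Position 4 (value 2): max_ending_here = 2, max_so_far = 7
Position 5 (value 1): max_ending_here = 3, max_so_far = 7
Position 6 (value 19): max_ending_here = 22, max_so_far = 22
Position 7 (value -8): max_ending_here = 14, max_so_far = 22
Position 8 (value -8): max_ending_here = 6, max_so_far = 22
Position 9 (value 6): max_ending_here = 12, max_so_far = 22

Maximum subarray: [2, 1, 19]
Maximum sum: 22

The maximum subarray is [2, 1, 19] with sum 22. This subarray runs from index 4 to index 6.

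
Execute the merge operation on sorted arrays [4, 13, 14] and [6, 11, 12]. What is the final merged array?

Merging process:

Compare 4 vs 6: take 4 from left. Merged: [4]
Compare 13 vs 6: take 6 from right. Merged: [4, 6]
Compare 13 vs 11: take 11 from right. Merged: [4, 6, 11]
Compare 13 vs 12: take 12 from right. Merged: [4, 6, 11, 12]
Append remaining from left: [13, 14]. Merged: [4, 6, 11, 12, 13, 14]

Final merged array: [4, 6, 11, 12, 13, 14]
Total comparisons: 4

The merged array is [4, 6, 11, 12, 13, 14], requiring 4 comparisons. The merge step runs in O(n) time where n is the total number of elements.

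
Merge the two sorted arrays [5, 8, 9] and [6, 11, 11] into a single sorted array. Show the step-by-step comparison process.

Merging process:

Compare 5 vs 6: take 5 from left. Merged: [5]
Compare 8 vs 6: take 6 from right. Merged: [5, 6]
Compare 8 vs 11: take 8 from left. Merged: [5, 6, 8]
Compare 9 vs 11: take 9 from left. Merged: [5, 6, 8, 9]
Append remaining from right: [11, 11]. Merged: [5, 6, 8, 9, 11, 11]

Final merged array: [5, 6, 8, 9, 11, 11]
Total comparisons: 4

The merged array is [5, 6, 8, 9, 11, 11], requiring 4 comparisons. The merge step runs in O(n) time where n is the total number of elements.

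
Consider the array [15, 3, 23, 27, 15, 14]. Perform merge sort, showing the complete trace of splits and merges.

Merge sort trace:

Split: [15, 3, 23, 27, 15, 14] -> [15, 3, 23] and [27, 15, 14]
  Split: [15, 3, 23] -> [15] and [3, 23]
    Split: [3, 23] -> [3] and [23]
    Merge: [3] + [23] -> [3, 23]
  Merge: [15] + [3, 23] -> [3, 15, 23]
  Split: [27, 15, 14] -> [27] and [15, 14]
    Split: [15, 14] -> [15] and [14]
    Merge: [15] + [14] -> [14, 15]
  Merge: [27] + [14, 15] -> [14, 15, 27]
Merge: [3, 15, 23] + [14, 15, 27] -> [3, 14, 15, 15, 23, 27]

Final sorted array: [3, 14, 15, 15, 23, 27]

The merge sort proceeds by recursively splitting the array and merging sorted halves.
After all merges, the sorted array is [3, 14, 15, 15, 23, 27].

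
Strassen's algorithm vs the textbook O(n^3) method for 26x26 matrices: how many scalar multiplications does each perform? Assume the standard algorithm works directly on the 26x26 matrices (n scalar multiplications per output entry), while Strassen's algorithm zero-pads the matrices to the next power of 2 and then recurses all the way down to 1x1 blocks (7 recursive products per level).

Matrix multiplication for 26x26 matrices:

Strassen's algorithm requires power-of-2 dimensions. Pad 26x26 to 32x32 (next power of 2).

Standard algorithm: 26^3 = 17576 multiplications
Strassen's algorithm: 7^(log2(32)) = 7^5 = 16807 multiplications
Savings: 17576 - 16807 = 769 multiplications

Standard: 17576 multiplications (26^3). Strassen: 16807 multiplications (7^5, after padding to 32x32). Strassen reduces 8 recursive multiplications to 7 at each level.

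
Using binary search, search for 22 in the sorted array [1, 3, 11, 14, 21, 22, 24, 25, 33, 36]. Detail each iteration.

Binary search for 22 in [1, 3, 11, 14, 21, 22, 24, 25, 33, 36]:

lo=0, hi=9, mid=4, arr[mid]=21 -> 21 < 22, search right half
lo=5, hi=9, mid=7, arr[mid]=25 -> 25 > 22, search left half
lo=5, hi=6, mid=5, arr[mid]=22 -> Found target at index 5!

Binary search finds 22 at index 5 after 3 comparisons. The search repeatedly halves the search space by comparing with the middle element.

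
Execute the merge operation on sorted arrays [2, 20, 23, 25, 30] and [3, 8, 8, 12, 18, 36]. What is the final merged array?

Merging process:

Compare 2 vs 3: take 2 from left. Merged: [2]
Compare 20 vs 3: take 3 from right. Merged: [2, 3]
Compare 20 vs 8: take 8 from right. Merged: [2, 3, 8]
Compare 20 vs 8: take 8 from right. Merged: [2, 3, 8, 8]
Compare 20 vs 12: take 12 from right. Merged: [2, 3, 8, 8, 12]
Compare 20 vs 18: take 18 from right. Merged: [2, 3, 8, 8, 12, 18]
Compare 20 vs 36: take 20 from left. Merged: [2, 3, 8, 8, 12, 18, 20]
Compare 23 vs 36: take 23 from left. Merged: [2, 3, 8, 8, 12, 18, 20, 23]
Compare 25 vs 36: take 25 from left. Merged: [2, 3, 8, 8, 12, 18, 20, 23, 25]
Compare 30 vs 36: take 30 from left. Merged: [2, 3, 8, 8, 12, 18, 20, 23, 25, 30]
Append remaining from right: [36]. Merged: [2, 3, 8, 8, 12, 18, 20, 23, 25, 30, 36]

Final merged array: [2, 3, 8, 8, 12, 18, 20, 23, 25, 30, 36]
Total comparisons: 10

The merged array is [2, 3, 8, 8, 12, 18, 20, 23, 25, 30, 36], requiring 10 comparisons. The merge step runs in O(n) time where n is the total number of elements.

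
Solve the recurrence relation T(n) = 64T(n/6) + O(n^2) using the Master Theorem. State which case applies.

Master Theorem for T(n) = 64T(n/6) + O(n^2):

a = 64, b = 6, c = 2
log_b(a) = log_6(64) = 2.3211

Case 1: c = 2 < log_6(64) = 2.3211
T(n) = O(n^(log_6 64))

For T(n) = 64T(n/6) + O(n^2): log_6(64) = 2.3211. This is Case 1 of the Master Theorem (c < log_b(a), work dominated by leaves), giving O(n^(log_6 64)).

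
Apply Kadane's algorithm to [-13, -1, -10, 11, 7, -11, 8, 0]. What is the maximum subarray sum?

Using Kadane's algorithm on [-13, -1, -10, 11, 7, -11, 8, 0]:

Scanning through the array:
Position 1 (value -1): max_ending_here = -1, max_so_far = -1
Position 2 (value -10): max_ending_here = -10, max_so_far = -1
Position 3 (value 11): max_ending_here = 11, max_so_far = 11
Position 4 (value 7): max_ending_here = 18, max_so_far = 18
Position 5 (value -11): max_ending_here = 7, max_so_far = 18
Position 6 (value 8): max_ending_here = 15, max_so_far = 18
Position 7 (value 0): max_ending_here = 15, max_so_far = 18

Maximum subarray: [11, 7]
Maximum sum: 18

The maximum subarray is [11, 7] with sum 18. This subarray runs from index 3 to index 4.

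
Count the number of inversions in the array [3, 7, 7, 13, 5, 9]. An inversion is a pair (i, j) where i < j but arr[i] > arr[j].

Finding inversions in [3, 7, 7, 13, 5, 9]:

(1, 4): arr[1]=7 > arr[4]=5
(2, 4): arr[2]=7 > arr[4]=5
(3, 4): arr[3]=13 > arr[4]=5
(3, 5): arr[3]=13 > arr[5]=9

Total inversions: 4

The array has 4 inversion(s): (1,4), (2,4), (3,4), (3,5). Each pair (i,j) satisfies i < j and arr[i] > arr[j].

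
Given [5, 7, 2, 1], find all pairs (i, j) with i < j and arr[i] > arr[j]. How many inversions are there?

Finding inversions in [5, 7, 2, 1]:

(0, 2): arr[0]=5 > arr[2]=2
(0, 3): arr[0]=5 > arr[3]=1
(1, 2): arr[1]=7 > arr[2]=2
(1, 3): arr[1]=7 > arr[3]=1
(2, 3): arr[2]=2 > arr[3]=1

Total inversions: 5

The array has 5 inversion(s): (0,2), (0,3), (1,2), (1,3), (2,3). Each pair (i,j) satisfies i < j and arr[i] > arr[j].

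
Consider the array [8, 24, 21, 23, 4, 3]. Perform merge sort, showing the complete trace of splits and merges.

Merge sort trace:

Split: [8, 24, 21, 23, 4, 3] -> [8, 24, 21] and [23, 4, 3]
  Split: [8, 24, 21] -> [8] and [24, 21]
    Split: [24, 21] -> [24] and [21]
    Merge: [24] + [21] -> [21, 24]
  Merge: [8] + [21, 24] -> [8, 21, 24]
  Split: [23, 4, 3] -> [23] and [4, 3]
    Split: [4, 3] -> [4] and [3]
    Merge: [4] + [3] -> [3, 4]
  Merge: [23] + [3, 4] -> [3, 4, 23]
Merge: [8, 21, 24] + [3, 4, 23] -> [3, 4, 8, 21, 23, 24]

Final sorted array: [3, 4, 8, 21, 23, 24]

The merge sort proceeds by recursively splitting the array and merging sorted halves.
After all merges, the sorted array is [3, 4, 8, 21, 23, 24].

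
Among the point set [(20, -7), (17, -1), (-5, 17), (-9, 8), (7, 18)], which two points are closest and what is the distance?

Computing all pairwise distances among 5 points:

d((20, -7), (17, -1)) = 6.7082 <-- minimum
d((20, -7), (-5, 17)) = 34.6554
d((20, -7), (-9, 8)) = 32.6497
d((20, -7), (7, 18)) = 28.178
d((17, -1), (-5, 17)) = 28.4253
d((17, -1), (-9, 8)) = 27.5136
d((17, -1), (7, 18)) = 21.4709
d((-5, 17), (-9, 8)) = 9.8489
d((-5, 17), (7, 18)) = 12.0416
d((-9, 8), (7, 18)) = 18.868

Closest pair: (20, -7) and (17, -1) with distance 6.7082

The closest pair is (20, -7) and (17, -1) with Euclidean distance 6.7082. For 5 points, brute-force pairwise comparison is shown above. For large n, the divide-and-conquer algorithm (sort by x, recurse on halves, check the dividing strip) achieves O(n log n).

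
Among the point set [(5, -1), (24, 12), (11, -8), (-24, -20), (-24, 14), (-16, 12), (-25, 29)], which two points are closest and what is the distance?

Computing all pairwise distances among 7 points:

d((5, -1), (24, 12)) = 23.0217
d((5, -1), (11, -8)) = 9.2195
d((5, -1), (-24, -20)) = 34.6699
d((5, -1), (-24, 14)) = 32.6497
d((5, -1), (-16, 12)) = 24.6982
d((5, -1), (-25, 29)) = 42.4264
d((24, 12), (11, -8)) = 23.8537
d((24, 12), (-24, -20)) = 57.6888
d((24, 12), (-24, 14)) = 48.0416
d((24, 12), (-16, 12)) = 40.0
d((24, 12), (-25, 29)) = 51.8652
d((11, -8), (-24, -20)) = 37.0
d((11, -8), (-24, 14)) = 41.3401
d((11, -8), (-16, 12)) = 33.6006
d((11, -8), (-25, 29)) = 51.6236
d((-24, -20), (-24, 14)) = 34.0
d((-24, -20), (-16, 12)) = 32.9848
d((-24, -20), (-25, 29)) = 49.0102
d((-24, 14), (-16, 12)) = 8.2462 <-- minimum
d((-24, 14), (-25, 29)) = 15.0333
d((-16, 12), (-25, 29)) = 19.2354

Closest pair: (-24, 14) and (-16, 12) with distance 8.2462

The closest pair is (-24, 14) and (-16, 12) with Euclidean distance 8.2462. For 7 points, brute-force pairwise comparison is shown above. For large n, the divide-and-conquer algorithm (sort by x, recurse on halves, check the dividing strip) achieves O(n log n).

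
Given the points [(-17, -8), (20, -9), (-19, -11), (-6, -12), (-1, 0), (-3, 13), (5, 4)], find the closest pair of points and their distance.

Computing all pairwise distances among 7 points:

d((-17, -8), (20, -9)) = 37.0135
d((-17, -8), (-19, -11)) = 3.6056 <-- minimum
d((-17, -8), (-6, -12)) = 11.7047
d((-17, -8), (-1, 0)) = 17.8885
d((-17, -8), (-3, 13)) = 25.2389
d((-17, -8), (5, 4)) = 25.0599
d((20, -9), (-19, -11)) = 39.0512
d((20, -9), (-6, -12)) = 26.1725
d((20, -9), (-1, 0)) = 22.8473
d((20, -9), (-3, 13)) = 31.8277
d((20, -9), (5, 4)) = 19.8494
d((-19, -11), (-6, -12)) = 13.0384
d((-19, -11), (-1, 0)) = 21.095
d((-19, -11), (-3, 13)) = 28.8444
d((-19, -11), (5, 4)) = 28.3019
d((-6, -12), (-1, 0)) = 13.0
d((-6, -12), (-3, 13)) = 25.1794
d((-6, -12), (5, 4)) = 19.4165
d((-1, 0), (-3, 13)) = 13.1529
d((-1, 0), (5, 4)) = 7.2111
d((-3, 13), (5, 4)) = 12.0416

Closest pair: (-17, -8) and (-19, -11) with distance 3.6056

The closest pair is (-17, -8) and (-19, -11) with Euclidean distance 3.6056. For 7 points, brute-force pairwise comparison is shown above. For large n, the divide-and-conquer algorithm (sort by x, recurse on halves, check the dividing strip) achieves O(n log n).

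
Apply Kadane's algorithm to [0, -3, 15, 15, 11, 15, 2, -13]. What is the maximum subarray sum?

Using Kadane's algorithm on [0, -3, 15, 15, 11, 15, 2, -13]:

Scanning through the array:
Position 1 (value -3): max_ending_here = -3, max_so_far = 0
Position 2 (value 15): max_ending_here = 15, max_so_far = 15
Position 3 (value 15): max_ending_here = 30, max_so_far = 30
Position 4 (value 11): max_ending_here = 41, max_so_far = 41
Position 5 (value 15): max_ending_here = 56, max_so_far = 56
Position 6 (value 2): max_ending_here = 58, max_so_far = 58
Position 7 (value -13): max_ending_here = 45, max_so_far = 58

Maximum subarray: [15, 15, 11, 15, 2]
Maximum sum: 58

The maximum subarray is [15, 15, 11, 15, 2] with sum 58. This subarray runs from index 2 to index 6.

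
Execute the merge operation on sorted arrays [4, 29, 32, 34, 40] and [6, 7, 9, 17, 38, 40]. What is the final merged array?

Merging process:

Compare 4 vs 6: take 4 from left. Merged: [4]
Compare 29 vs 6: take 6 from right. Merged: [4, 6]
Compare 29 vs 7: take 7 from right. Merged: [4, 6, 7]
Compare 29 vs 9: take 9 from right. Merged: [4, 6, 7, 9]
Compare 29 vs 17: take 17 from right. Merged: [4, 6, 7, 9, 17]
Compare 29 vs 38: take 29 from left. Merged: [4, 6, 7, 9, 17, 29]
Compare 32 vs 38: take 32 from left. Merged: [4, 6, 7, 9, 17, 29, 32]
Compare 34 vs 38: take 34 from left. Merged: [4, 6, 7, 9, 17, 29, 32, 34]
Compare 40 vs 38: take 38 from right. Merged: [4, 6, 7, 9, 17, 29, 32, 34, 38]
Compare 40 vs 40: take 40 from left. Merged: [4, 6, 7, 9, 17, 29, 32, 34, 38, 40]
Append remaining from right: [40]. Merged: [4, 6, 7, 9, 17, 29, 32, 34, 38, 40, 40]

Final merged array: [4, 6, 7, 9, 17, 29, 32, 34, 38, 40, 40]
Total comparisons: 10

The merged array is [4, 6, 7, 9, 17, 29, 32, 34, 38, 40, 40], requiring 10 comparisons. The merge step runs in O(n) time where n is the total number of elements.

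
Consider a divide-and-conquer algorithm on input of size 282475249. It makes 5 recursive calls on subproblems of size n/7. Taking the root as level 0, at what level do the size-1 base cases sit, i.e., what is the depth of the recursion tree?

For divide and conquer with division factor 7:

Problem sizes at each level:
Level 0: 282475249
Level 1: 40353607
Level 2: 5764801
Level 3: 823543
Level 4: 117649
Level 5: 16807
Level 6: 2401
Level 7: 343
Level 8: 49
Level 9: 7
Level 10: 1

The root is level 0 and the size-1 base case is level 10 (the tree spans levels 0 through 10, i.e. 11 levels counting the root), so the depth is the number of divisions: log_7(282475249) = 10

The recursion tree depth is log_7(282475249) = 10. At each level, the problem size is divided by 7, so it takes 10 divisions to reduce to a base case of size 1. The algorithm makes 5 recursive calls at each level.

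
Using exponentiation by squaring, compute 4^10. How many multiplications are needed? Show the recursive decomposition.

Computing 4^10 by squaring (build up from 4^1; each line after the first costs one multiplication):

4^1 = 4
4^2 = (4^1)^2 = 4^2 = 16
4^4 = (4^2)^2 = 16^2 = 256
4^5 = 4 * 4^4 = 4 * 256 = 1024
4^10 = (4^5)^2 = 1024^2 = 1048576

Result: 1048576
Multiplications needed: 4 (4 lines after 4^1)

4^10 = 1048576. Using exponentiation by squaring, this requires 4 multiplications. The key idea: if the exponent is even, square the half-power; if odd, multiply by the base once.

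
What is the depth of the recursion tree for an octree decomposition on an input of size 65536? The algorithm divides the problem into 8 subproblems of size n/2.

For divide and conquer with division factor 2:

Problem sizes at each level:
Level 0: 65536
Level 1: 32768
Level 2: 16384
Level 3: 8192
Level 4: 4096
Level 5: 2048
Level 6: 1024
Level 7: 512
Level 8: 256
Level 9: 128
Level 10: 64
Level 11: 32
Level 12: 16
Level 13: 8
Level 14: 4
Level 15: 2
Level 16: 1

The root is level 0 and the size-1 base case is level 16 (the tree spans levels 0 through 16, i.e. 17 levels counting the root), so the depth is the number of divisions: log_2(65536) = 16

The recursion tree depth is log_2(65536) = 16. At each level, the problem size is divided by 2, so it takes 16 divisions to reduce to a base case of size 1. The algorithm makes 8 recursive calls at each level.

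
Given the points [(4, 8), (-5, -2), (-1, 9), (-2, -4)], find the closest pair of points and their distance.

Computing all pairwise distances among 4 points:

d((4, 8), (-5, -2)) = 13.4536
d((4, 8), (-1, 9)) = 5.099
d((4, 8), (-2, -4)) = 13.4164
d((-5, -2), (-1, 9)) = 11.7047
d((-5, -2), (-2, -4)) = 3.6056 <-- minimum
d((-1, 9), (-2, -4)) = 13.0384

Closest pair: (-5, -2) and (-2, -4) with distance 3.6056

The closest pair is (-5, -2) and (-2, -4) with Euclidean distance 3.6056. For 4 points, brute-force pairwise comparison is shown above. For large n, the divide-and-conquer algorithm (sort by x, recurse on halves, check the dividing strip) achieves O(n log n).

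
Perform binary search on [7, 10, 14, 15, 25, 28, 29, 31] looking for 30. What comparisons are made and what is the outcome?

Binary search for 30 in [7, 10, 14, 15, 25, 28, 29, 31]:

lo=0, hi=7, mid=3, arr[mid]=15 -> 15 < 30, search right half
lo=4, hi=7, mid=5, arr[mid]=28 -> 28 < 30, search right half
lo=6, hi=7, mid=6, arr[mid]=29 -> 29 < 30, search right half
lo=7, hi=7, mid=7, arr[mid]=31 -> 31 > 30, search left half
lo=7 > hi=6, target 30 not found

Binary search determines that 30 is not in the array after 4 comparisons. The search space was exhausted without finding the target.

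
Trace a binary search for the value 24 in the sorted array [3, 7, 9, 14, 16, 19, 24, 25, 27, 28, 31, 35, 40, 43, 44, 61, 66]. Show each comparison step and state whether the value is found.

Binary search for 24 in [3, 7, 9, 14, 16, 19, 24, 25, 27, 28, 31, 35, 40, 43, 44, 61, 66]:

lo=0, hi=16, mid=8, arr[mid]=27 -> 27 > 24, search left half
lo=0, hi=7, mid=3, arr[mid]=14 -> 14 < 24, search right half
lo=4, hi=7, mid=5, arr[mid]=19 -> 19 < 24, search right half
lo=6, hi=7, mid=6, arr[mid]=24 -> Found target at index 6!

Binary search finds 24 at index 6 after 4 comparisons. The search repeatedly halves the search space by comparing with the middle element.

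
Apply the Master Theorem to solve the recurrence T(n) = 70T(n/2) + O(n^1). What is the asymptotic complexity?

Master Theorem for T(n) = 70T(n/2) + O(n^1):

a = 70, b = 2, c = 1
log_b(a) = log_2(70) = 6.1293

Case 1: c = 1 < log_2(70) = 6.1293
T(n) = O(n^(log_2 70))

For T(n) = 70T(n/2) + O(n^1): log_2(70) = 6.1293. This is Case 1 of the Master Theorem (c < log_b(a), work dominated by leaves), giving O(n^(log_2 70)).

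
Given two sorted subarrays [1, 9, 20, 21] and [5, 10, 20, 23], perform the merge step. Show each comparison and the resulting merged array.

Merging process:

Compare 1 vs 5: take 1 from left. Merged: [1]
Compare 9 vs 5: take 5 from right. Merged: [1, 5]
Compare 9 vs 10: take 9 from left. Merged: [1, 5, 9]
Compare 20 vs 10: take 10 from right. Merged: [1, 5, 9, 10]
Compare 20 vs 20: take 20 from left. Merged: [1, 5, 9, 10, 20]
Compare 21 vs 20: take 20 from right. Merged: [1, 5, 9, 10, 20, 20]
Compare 21 vs 23: take 21 from left. Merged: [1, 5, 9, 10, 20, 20, 21]
Append remaining from right: [23]. Merged: [1, 5, 9, 10, 20, 20, 21, 23]

Final merged array: [1, 5, 9, 10, 20, 20, 21, 23]
Total comparisons: 7

The merged array is [1, 5, 9, 10, 20, 20, 21, 23], requiring 7 comparisons. The merge step runs in O(n) time where n is the total number of elements.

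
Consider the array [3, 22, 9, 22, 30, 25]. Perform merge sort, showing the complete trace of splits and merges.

Merge sort trace:

Split: [3, 22, 9, 22, 30, 25] -> [3, 22, 9] and [22, 30, 25]
  Split: [3, 22, 9] -> [3] and [22, 9]
    Split: [22, 9] -> [22] and [9]
    Merge: [22] + [9] -> [9, 22]
  Merge: [3] + [9, 22] -> [3, 9, 22]
  Split: [22, 30, 25] -> [22] and [30, 25]
    Split: [30, 25] -> [30] and [25]
    Merge: [30] + [25] -> [25, 30]
  Merge: [22] + [25, 30] -> [22, 25, 30]
Merge: [3, 9, 22] + [22, 25, 30] -> [3, 9, 22, 22, 25, 30]

Final sorted array: [3, 9, 22, 22, 25, 30]

The merge sort proceeds by recursively splitting the array and merging sorted halves.
After all merges, the sorted array is [3, 9, 22, 22, 25, 30].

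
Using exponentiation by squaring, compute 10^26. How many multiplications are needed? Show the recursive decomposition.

Computing 10^26 by squaring (build up from 10^1; each line after the first costs one multiplication):

10^1 = 10
10^2 = (10^1)^2 = 10^2 = 100
10^3 = 10 * 10^2 = 10 * 100 = 1000
10^6 = (10^3)^2 = 1000^2 = 1000000
10^12 = (10^6)^2 = 1000000^2 = 1000000000000
10^13 = 10 * 10^12 = 10 * 1000000000000 = 10000000000000
10^26 = (10^13)^2 = 10000000000000^2 = 100000000000000000000000000

Result: 100000000000000000000000000
Multiplications needed: 6 (6 lines after 10^1)

10^26 = 100000000000000000000000000. Using exponentiation by squaring, this requires 6 multiplications. The key idea: if the exponent is even, square the half-power; if odd, multiply by the base once.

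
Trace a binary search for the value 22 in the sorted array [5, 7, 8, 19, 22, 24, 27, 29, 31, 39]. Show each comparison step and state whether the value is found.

Binary search for 22 in [5, 7, 8, 19, 22, 24, 27, 29, 31, 39]:

lo=0, hi=9, mid=4, arr[mid]=22 -> Found target at index 4!

Binary search finds 22 at index 4 after 1 comparisons. The search repeatedly halves the search space by comparing with the middle element.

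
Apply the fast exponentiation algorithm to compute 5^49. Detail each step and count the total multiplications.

Computing 5^49 by squaring (build up from 5^1; each line after the first costs one multiplication):

5^1 = 5
5^2 = (5^1)^2 = 5^2 = 25
5^3 = 5 * 5^2 = 5 * 25 = 125
5^6 = (5^3)^2 = 125^2 = 15625
5^12 = (5^6)^2 = 15625^2 = 244140625
5^24 = (5^12)^2 = 244140625^2 = 59604644775390625
5^48 = (5^24)^2 = 59604644775390625^2 = 3552713678800500929355621337890625
5^49 = 5 * 5^48 = 5 * 3552713678800500929355621337890625 = 17763568394002504646778106689453125

Result: 17763568394002504646778106689453125
Multiplications needed: 7 (7 lines after 5^1)

5^49 = 17763568394002504646778106689453125. Using exponentiation by squaring, this requires 7 multiplications. The key idea: if the exponent is even, square the half-power; if odd, multiply by the base once.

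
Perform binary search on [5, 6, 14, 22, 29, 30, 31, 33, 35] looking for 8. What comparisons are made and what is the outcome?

Binary search for 8 in [5, 6, 14, 22, 29, 30, 31, 33, 35]:

lo=0, hi=8, mid=4, arr[mid]=29 -> 29 > 8, search left half
lo=0, hi=3, mid=1, arr[mid]=6 -> 6 < 8, search right half
lo=2, hi=3, mid=2, arr[mid]=14 -> 14 > 8, search left half
lo=2 > hi=1, target 8 not found

Binary search determines that 8 is not in the array after 3 comparisons. The search space was exhausted without finding the target.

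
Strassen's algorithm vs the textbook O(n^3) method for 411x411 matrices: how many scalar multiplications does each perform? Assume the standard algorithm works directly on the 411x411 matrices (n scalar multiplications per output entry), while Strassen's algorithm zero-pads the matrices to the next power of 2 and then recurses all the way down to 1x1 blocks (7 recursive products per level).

Matrix multiplication for 411x411 matrices:

Strassen's algorithm requires power-of-2 dimensions. Pad 411x411 to 512x512 (next power of 2).

Standard algorithm: 411^3 = 69426531 multiplications
Strassen's algorithm: 7^(log2(512)) = 7^9 = 40353607 multiplications
Savings: 69426531 - 40353607 = 29072924 multiplications

Standard: 69426531 multiplications (411^3). Strassen: 40353607 multiplications (7^9, after padding to 512x512). Strassen reduces 8 recursive multiplications to 7 at each level.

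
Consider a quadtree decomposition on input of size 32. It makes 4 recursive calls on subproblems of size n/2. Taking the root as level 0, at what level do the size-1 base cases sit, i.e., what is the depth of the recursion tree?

For divide and conquer with division factor 2:

Problem sizes at each level:
Level 0: 32
Level 1: 16
Level 2: 8
Level 3: 4
Level 4: 2
Level 5: 1

The root is level 0 and the size-1 base case is level 5 (the tree spans levels 0 through 5, i.e. 6 levels counting the root), so the depth is the number of divisions: log_2(32) = 5

The recursion tree depth is log_2(32) = 5. At each level, the problem size is divided by 2, so it takes 5 divisions to reduce to a base case of size 1. The algorithm makes 4 recursive calls at each level.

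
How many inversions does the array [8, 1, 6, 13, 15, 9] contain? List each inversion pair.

Finding inversions in [8, 1, 6, 13, 15, 9]:

(0, 1): arr[0]=8 > arr[1]=1
(0, 2): arr[0]=8 > arr[2]=6
(3, 5): arr[3]=13 > arr[5]=9
(4, 5): arr[4]=15 > arr[5]=9

Total inversions: 4

The array has 4 inversion(s): (0,1), (0,2), (3,5), (4,5). Each pair (i,j) satisfies i < j and arr[i] > arr[j].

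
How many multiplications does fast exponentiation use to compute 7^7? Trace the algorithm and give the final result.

Computing 7^7 by squaring (build up from 7^1; each line after the first costs one multiplication):

7^1 = 7
7^2 = (7^1)^2 = 7^2 = 49
7^3 = 7 * 7^2 = 7 * 49 = 343
7^6 = (7^3)^2 = 343^2 = 117649
7^7 = 7 * 7^6 = 7 * 117649 = 823543

Result: 823543
Multiplications needed: 4 (4 lines after 7^1)

7^7 = 823543. Using exponentiation by squaring, this requires 4 multiplications. The key idea: if the exponent is even, square the half-power; if odd, multiply by the base once.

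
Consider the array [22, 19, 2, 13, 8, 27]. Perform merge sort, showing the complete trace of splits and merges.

Merge sort trace:

Split: [22, 19, 2, 13, 8, 27] -> [22, 19, 2] and [13, 8, 27]
  Split: [22, 19, 2] -> [22] and [19, 2]
    Split: [19, 2] -> [19] and [2]
    Merge: [19] + [2] -> [2, 19]
  Merge: [22] + [2, 19] -> [2, 19, 22]
  Split: [13, 8, 27] -> [13] and [8, 27]
    Split: [8, 27] -> [8] and [27]
    Merge: [8] + [27] -> [8, 27]
  Merge: [13] + [8, 27] -> [8, 13, 27]
Merge: [2, 19, 22] + [8, 13, 27] -> [2, 8, 13, 19, 22, 27]

Final sorted array: [2, 8, 13, 19, 22, 27]

The merge sort proceeds by recursively splitting the array and merging sorted halves.
After all merges, the sorted array is [2, 8, 13, 19, 22, 27].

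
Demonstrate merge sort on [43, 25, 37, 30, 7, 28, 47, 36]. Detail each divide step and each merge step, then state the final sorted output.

Merge sort trace:

Split: [43, 25, 37, 30, 7, 28, 47, 36] -> [43, 25, 37, 30] and [7, 28, 47, 36]
  Split: [43, 25, 37, 30] -> [43, 25] and [37, 30]
    Split: [43, 25] -> [43] and [25]
    Merge: [43] + [25] -> [25, 43]
    Split: [37, 30] -> [37] and [30]
    Merge: [37] + [30] -> [30, 37]
  Merge: [25, 43] + [30, 37] -> [25, 30, 37, 43]
  Split: [7, 28, 47, 36] -> [7, 28] and [47, 36]
    Split: [7, 28] -> [7] and [28]
    Merge: [7] + [28] -> [7, 28]
    Split: [47, 36] -> [47] and [36]
    Merge: [47] + [36] -> [36, 47]
  Merge: [7, 28] + [36, 47] -> [7, 28, 36, 47]
Merge: [25, 30, 37, 43] + [7, 28, 36, 47] -> [7, 25, 28, 30, 36, 37, 43, 47]

Final sorted array: [7, 25, 28, 30, 36, 37, 43, 47]

The merge sort proceeds by recursively splitting the array and merging sorted halves.
After all merges, the sorted array is [7, 25, 28, 30, 36, 37, 43, 47].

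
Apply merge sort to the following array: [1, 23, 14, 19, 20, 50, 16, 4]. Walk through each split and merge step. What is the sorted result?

Merge sort trace:

Split: [1, 23, 14, 19, 20, 50, 16, 4] -> [1, 23, 14, 19] and [20, 50, 16, 4]
  Split: [1, 23, 14, 19] -> [1, 23] and [14, 19]
    Split: [1, 23] -> [1] and [23]
    Merge: [1] + [23] -> [1, 23]
    Split: [14, 19] -> [14] and [19]
    Merge: [14] + [19] -> [14, 19]
  Merge: [1, 23] + [14, 19] -> [1, 14, 19, 23]
  Split: [20, 50, 16, 4] -> [20, 50] and [16, 4]
    Split: [20, 50] -> [20] and [50]
    Merge: [20] + [50] -> [20, 50]
    Split: [16, 4] -> [16] and [4]
    Merge: [16] + [4] -> [4, 16]
  Merge: [20, 50] + [4, 16] -> [4, 16, 20, 50]
Merge: [1, 14, 19, 23] + [4, 16, 20, 50] -> [1, 4, 14, 16, 19, 20, 23, 50]

Final sorted array: [1, 4, 14, 16, 19, 20, 23, 50]

The merge sort proceeds by recursively splitting the array and merging sorted halves.
After all merges, the sorted array is [1, 4, 14, 16, 19, 20, 23, 50].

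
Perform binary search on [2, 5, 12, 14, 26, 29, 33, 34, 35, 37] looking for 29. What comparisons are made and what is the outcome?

Binary search for 29 in [2, 5, 12, 14, 26, 29, 33, 34, 35, 37]:

lo=0, hi=9, mid=4, arr[mid]=26 -> 26 < 29, search right half
lo=5, hi=9, mid=7, arr[mid]=34 -> 34 > 29, search left half
lo=5, hi=6, mid=5, arr[mid]=29 -> Found target at index 5!

Binary search finds 29 at index 5 after 3 comparisons. The search repeatedly halves the search space by comparing with the middle element.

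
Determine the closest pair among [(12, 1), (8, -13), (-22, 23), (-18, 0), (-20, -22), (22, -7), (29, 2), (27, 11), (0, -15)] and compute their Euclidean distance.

Computing all pairwise distances among 9 points:

d((12, 1), (8, -13)) = 14.5602
d((12, 1), (-22, 23)) = 40.4969
d((12, 1), (-18, 0)) = 30.0167
d((12, 1), (-20, -22)) = 39.4081
d((12, 1), (22, -7)) = 12.8062
d((12, 1), (29, 2)) = 17.0294
d((12, 1), (27, 11)) = 18.0278
d((12, 1), (0, -15)) = 20.0
d((8, -13), (-22, 23)) = 46.8615
d((8, -13), (-18, 0)) = 29.0689
d((8, -13), (-20, -22)) = 29.4109
d((8, -13), (22, -7)) = 15.2315
d((8, -13), (29, 2)) = 25.807
d((8, -13), (27, 11)) = 30.6105
d((8, -13), (0, -15)) = 8.2462 <-- minimum
d((-22, 23), (-18, 0)) = 23.3452
d((-22, 23), (-20, -22)) = 45.0444
d((-22, 23), (22, -7)) = 53.2541
d((-22, 23), (29, 2)) = 55.1543
d((-22, 23), (27, 11)) = 50.448
d((-22, 23), (0, -15)) = 43.909
d((-18, 0), (-20, -22)) = 22.0907
d((-18, 0), (22, -7)) = 40.6079
d((-18, 0), (29, 2)) = 47.0425
d((-18, 0), (27, 11)) = 46.3249
d((-18, 0), (0, -15)) = 23.4307
d((-20, -22), (22, -7)) = 44.5982
d((-20, -22), (29, 2)) = 54.5619
d((-20, -22), (27, 11)) = 57.4282
d((-20, -22), (0, -15)) = 21.1896
d((22, -7), (29, 2)) = 11.4018
d((22, -7), (27, 11)) = 18.6815
d((22, -7), (0, -15)) = 23.4094
d((29, 2), (27, 11)) = 9.2195
d((29, 2), (0, -15)) = 33.6155
d((27, 11), (0, -15)) = 37.4833

Closest pair: (8, -13) and (0, -15) with distance 8.2462

The closest pair is (8, -13) and (0, -15) with Euclidean distance 8.2462. For 9 points, brute-force pairwise comparison is shown above. For large n, the divide-and-conquer algorithm (sort by x, recurse on halves, check the dividing strip) achieves O(n log n).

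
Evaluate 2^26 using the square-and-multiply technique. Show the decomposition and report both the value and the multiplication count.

Computing 2^26 by squaring (build up from 2^1; each line after the first costs one multiplication):

2^1 = 2
2^2 = (2^1)^2 = 2^2 = 4
2^3 = 2 * 2^2 = 2 * 4 = 8
2^6 = (2^3)^2 = 8^2 = 64
2^12 = (2^6)^2 = 64^2 = 4096
2^13 = 2 * 2^12 = 2 * 4096 = 8192
2^26 = (2^13)^2 = 8192^2 = 67108864

Result: 67108864
Multiplications needed: 6 (6 lines after 2^1)

2^26 = 67108864. Using exponentiation by squaring, this requires 6 multiplications. The key idea: if the exponent is even, square the half-power; if odd, multiply by the base once.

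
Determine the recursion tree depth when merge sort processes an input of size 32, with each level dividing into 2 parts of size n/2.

For divide and conquer with division factor 2:

Problem sizes at each level:
Level 0: 32
Level 1: 16
Level 2: 8
Level 3: 4
Level 4: 2
Level 5: 1

The root is level 0 and the size-1 base case is level 5 (the tree spans levels 0 through 5, i.e. 6 levels counting the root), so the depth is the number of divisions: log_2(32) = 5

The recursion tree depth is log_2(32) = 5. At each level, the problem size is divided by 2, so it takes 5 divisions to reduce to a base case of size 1. The algorithm makes 2 recursive calls at each level.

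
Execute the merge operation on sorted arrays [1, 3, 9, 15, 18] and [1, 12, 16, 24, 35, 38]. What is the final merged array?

Merging process:

Compare 1 vs 1: take 1 from left. Merged: [1]
Compare 3 vs 1: take 1 from right. Merged: [1, 1]
Compare 3 vs 12: take 3 from left. Merged: [1, 1, 3]
Compare 9 vs 12: take 9 from left. Merged: [1, 1, 3, 9]
Compare 15 vs 12: take 12 from right. Merged: [1, 1, 3, 9, 12]
Compare 15 vs 16: take 15 from left. Merged: [1, 1, 3, 9, 12, 15]
Compare 18 vs 16: take 16 from right. Merged: [1, 1, 3, 9, 12, 15, 16]
Compare 18 vs 24: take 18 from left. Merged: [1, 1, 3, 9, 12, 15, 16, 18]
Append remaining from right: [24, 35, 38]. Merged: [1, 1, 3, 9, 12, 15, 16, 18, 24, 35, 38]

Final merged array: [1, 1, 3, 9, 12, 15, 16, 18, 24, 35, 38]
Total comparisons: 8

The merged array is [1, 1, 3, 9, 12, 15, 16, 18, 24, 35, 38], requiring 8 comparisons. The merge step runs in O(n) time where n is the total number of elements.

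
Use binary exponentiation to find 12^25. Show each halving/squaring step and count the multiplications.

Computing 12^25 by squaring (build up from 12^1; each line after the first costs one multiplication):

12^1 = 12
12^2 = (12^1)^2 = 12^2 = 144
12^3 = 12 * 12^2 = 12 * 144 = 1728
12^6 = (12^3)^2 = 1728^2 = 2985984
12^12 = (12^6)^2 = 2985984^2 = 8916100448256
12^24 = (12^12)^2 = 8916100448256^2 = 79496847203390844133441536
12^25 = 12 * 12^24 = 12 * 79496847203390844133441536 = 953962166440690129601298432

Result: 953962166440690129601298432
Multiplications needed: 6 (6 lines after 12^1)

12^25 = 953962166440690129601298432. Using exponentiation by squaring, this requires 6 multiplications. The key idea: if the exponent is even, square the half-power; if odd, multiply by the base once.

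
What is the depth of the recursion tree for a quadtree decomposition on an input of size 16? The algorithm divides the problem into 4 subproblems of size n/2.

For divide and conquer with division factor 2:

Problem sizes at each level:
Level 0: 16
Level 1: 8
Level 2: 4
Level 3: 2
Level 4: 1

The root is level 0 and the size-1 base case is level 4 (the tree spans levels 0 through 4, i.e. 5 levels counting the root), so the depth is the number of divisions: log_2(16) = 4

The recursion tree depth is log_2(16) = 4. At each level, the problem size is divided by 2, so it takes 4 divisions to reduce to a base case of size 1. The algorithm makes 4 recursive calls at each level.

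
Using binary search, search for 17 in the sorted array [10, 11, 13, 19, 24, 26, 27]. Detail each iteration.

Binary search for 17 in [10, 11, 13, 19, 24, 26, 27]:

lo=0, hi=6, mid=3, arr[mid]=19 -> 19 > 17, search left half
lo=0, hi=2, mid=1, arr[mid]=11 -> 11 < 17, search right half
lo=2, hi=2, mid=2, arr[mid]=13 -> 13 < 17, search right half
lo=3 > hi=2, target 17 not found

Binary search determines that 17 is not in the array after 3 comparisons. The search space was exhausted without finding the target.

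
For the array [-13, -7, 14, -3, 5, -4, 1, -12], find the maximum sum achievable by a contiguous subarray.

Using Kadane's algorithm on [-13, -7, 14, -3, 5, -4, 1, -12]:

Scanning through the array:
Position 1 (value -7): max_ending_here = -7, max_so_far = -7
Position 2 (value 14): max_ending_here = 14, max_so_far = 14
Position 3 (value -3): max_ending_here = 11, max_so_far = 14
Position 4 (value 5): max_ending_here = 16, max_so_far = 16
Position 5 (value -4): max_ending_here = 12, max_so_far = 16
Position 6 (value 1): max_ending_here = 13, max_so_far = 16
Position 7 (value -12): max_ending_here = 1, max_so_far = 16

Maximum subarray: [14, -3, 5]
Maximum sum: 16

The maximum subarray is [14, -3, 5] with sum 16. This subarray runs from index 2 to index 4.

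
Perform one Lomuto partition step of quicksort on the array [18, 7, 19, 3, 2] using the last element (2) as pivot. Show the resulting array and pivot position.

Lomuto partition with pivot = 2:

Initial array: [18, 7, 19, 3, 2]

arr[0]=18 > 2: no swap
arr[1]=7 > 2: no swap
arr[2]=19 > 2: no swap
arr[3]=3 > 2: no swap

Place pivot at position 0: [2, 7, 19, 3, 18]
Pivot position: 0

After partitioning with pivot 2, the array becomes [2, 7, 19, 3, 18]. The pivot is placed at index 0. All elements to the left of the pivot are <= 2, and all elements to the right are > 2.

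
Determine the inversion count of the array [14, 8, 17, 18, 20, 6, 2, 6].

Finding inversions in [14, 8, 17, 18, 20, 6, 2, 6]:

(0, 1): arr[0]=14 > arr[1]=8
(0, 5): arr[0]=14 > arr[5]=6
(0, 6): arr[0]=14 > arr[6]=2
(0, 7): arr[0]=14 > arr[7]=6
(1, 5): arr[1]=8 > arr[5]=6
(1, 6): arr[1]=8 > arr[6]=2
(1, 7): arr[1]=8 > arr[7]=6
(2, 5): arr[2]=17 > arr[5]=6
(2, 6): arr[2]=17 > arr[6]=2
(2, 7): arr[2]=17 > arr[7]=6
(3, 5): arr[3]=18 > arr[5]=6
(3, 6): arr[3]=18 > arr[6]=2
(3, 7): arr[3]=18 > arr[7]=6
(4, 5): arr[4]=20 > arr[5]=6
(4, 6): arr[4]=20 > arr[6]=2
(4, 7): arr[4]=20 > arr[7]=6
(5, 6): arr[5]=6 > arr[6]=2

Total inversions: 17

The array has 17 inversion(s): (0,1), (0,5), (0,6), (0,7), (1,5), (1,6), (1,7), (2,5), (2,6), (2,7), (3,5), (3,6), (3,7), (4,5), (4,6), (4,7), (5,6). Each pair (i,j) satisfies i < j and arr[i] > arr[j].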